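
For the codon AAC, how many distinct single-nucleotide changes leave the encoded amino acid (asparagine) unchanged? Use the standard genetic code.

Position 1: none → 0 synonymous.
Position 2: none → 0 synonymous.
Position 3: AAU → 1 synonymous.
Total: 0 + 0 + 1 = 1.

1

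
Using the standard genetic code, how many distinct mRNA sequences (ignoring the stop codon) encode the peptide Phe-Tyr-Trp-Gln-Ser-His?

96

Phe: 2 codons.
Tyr: 2 codons.
Trp: 1 codon.
Gln: 2 codons.
Ser: 6 codons.
His: 2 codons.
2 × 2 × 1 × 2 × 6 × 2 = 96.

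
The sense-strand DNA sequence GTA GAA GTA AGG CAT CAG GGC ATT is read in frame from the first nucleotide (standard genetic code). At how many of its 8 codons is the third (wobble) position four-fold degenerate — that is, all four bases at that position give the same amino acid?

Codon 1 GTA (Val): third position 4-fold.
Codon 2 GAA (Glu): third position 2-fold.
Codon 3 GTA (Val): third position 4-fold.
Codon 4 AGG (Arg): third position 2-fold.
Codon 5 CAT (His): third position 2-fold.
Codon 6 CAG (Gln): third position 2-fold.
Codon 7 GGC (Gly): third position 4-fold.
Codon 8 ATT (Ile): third position 3-fold.
Four-fold degenerate third positions: 3.

3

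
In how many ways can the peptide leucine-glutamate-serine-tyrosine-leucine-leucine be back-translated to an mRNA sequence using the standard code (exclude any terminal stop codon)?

5184

Leu: 6 codons.
Glu: 2 codons.
Ser: 6 codons.
Tyr: 2 codons.
Leu: 6 codons.
Leu: 6 codons.
6 × 2 × 6 × 2 × 6 × 6 = 5184.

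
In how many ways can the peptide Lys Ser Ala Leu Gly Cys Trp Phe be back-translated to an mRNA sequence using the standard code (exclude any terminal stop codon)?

Lys: 2 codons.
Ser: 6 codons.
Ala: 4 codons.
Leu: 6 codons.
Gly: 4 codons.
Cys: 2 codons.
Trp: 1 codon.
Phe: 2 codons.
2 × 6 × 4 × 6 × 4 × 2 × 1 × 2 = 4608.

4608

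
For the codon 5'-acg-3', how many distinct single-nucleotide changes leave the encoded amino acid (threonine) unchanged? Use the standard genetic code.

Position 1: none → 0 synonymous.
Position 2: none → 0 synonymous.
Position 3: ACT, ACC, ACA → 3 synonymous.
Total: 0 + 0 + 3 = 3.

3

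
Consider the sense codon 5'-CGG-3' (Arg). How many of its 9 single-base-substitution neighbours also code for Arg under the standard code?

Position 1: AGG → 1 synonymous.
Position 2: none → 0 synonymous.
Position 3: CGU, CGC, CGA → 3 synonymous.
Total: 1 + 0 + 3 = 4.

4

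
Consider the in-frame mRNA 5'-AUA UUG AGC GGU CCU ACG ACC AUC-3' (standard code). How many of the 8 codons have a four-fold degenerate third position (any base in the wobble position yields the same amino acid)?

4

Codon 1 AUA (Ile): third position 3-fold.
Codon 2 UUG (Leu): third position 2-fold.
Codon 3 AGC (Ser): third position 2-fold.
Codon 4 GGU (Gly): third position 4-fold.
Codon 5 CCU (Pro): third position 4-fold.
Codon 6 ACG (Thr): third position 4-fold.
Codon 7 ACC (Thr): third position 4-fold.
Codon 8 AUC (Ile): third position 3-fold.
Four-fold degenerate third positions: 4.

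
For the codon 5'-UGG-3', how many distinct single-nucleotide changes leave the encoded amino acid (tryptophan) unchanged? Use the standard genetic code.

Position 1: none → 0 synonymous.
Position 2: none → 0 synonymous.
Position 3: none → 0 synonymous.
Total: 0 + 0 + 0 = 0.

0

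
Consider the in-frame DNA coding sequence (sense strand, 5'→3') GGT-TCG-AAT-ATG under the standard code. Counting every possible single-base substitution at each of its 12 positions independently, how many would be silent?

7

Codon 1 (GGT, Gly): 3 synonymous substitutions.
Codon 2 (TCG, Ser): 3 synonymous substitutions.
Codon 3 (AAT, Asn): 1 synonymous substitution.
Codon 4 (ATG, Met): 0 synonymous substitutions.
Total: 3 + 3 + 1 + 0 = 7.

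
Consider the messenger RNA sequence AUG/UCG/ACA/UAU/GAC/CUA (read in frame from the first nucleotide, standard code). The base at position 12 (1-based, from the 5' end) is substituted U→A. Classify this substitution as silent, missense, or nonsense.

Position 12 falls in codon 4: UAU → Tyr.
After the substitution the codon is UAA → Stop.
The new codon is a stop codon, so this is a nonsense mutation.

nonsense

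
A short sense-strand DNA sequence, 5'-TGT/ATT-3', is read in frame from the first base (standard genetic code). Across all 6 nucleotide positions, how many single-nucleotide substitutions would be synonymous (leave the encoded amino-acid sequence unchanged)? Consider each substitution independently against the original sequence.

3

Codon 1 (TGT, Cys): 1 synonymous substitution.
Codon 2 (ATT, Ile): 2 synonymous substitutions.
Total: 1 + 2 = 3.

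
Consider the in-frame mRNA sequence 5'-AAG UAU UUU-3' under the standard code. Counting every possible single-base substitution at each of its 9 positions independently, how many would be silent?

Codon 1 (AAG, Lys): 1 synonymous substitution.
Codon 2 (UAU, Tyr): 1 synonymous substitution.
Codon 3 (UUU, Phe): 1 synonymous substitution.
Total: 1 + 1 + 1 = 3.

3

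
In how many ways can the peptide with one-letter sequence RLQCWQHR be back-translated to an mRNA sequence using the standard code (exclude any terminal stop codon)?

3456

Arg: 6 codons.
Leu: 6 codons.
Gln: 2 codons.
Cys: 2 codons.
Trp: 1 codon.
Gln: 2 codons.
His: 2 codons.
Arg: 6 codons.
6 × 6 × 2 × 2 × 1 × 2 × 2 × 6 = 3456.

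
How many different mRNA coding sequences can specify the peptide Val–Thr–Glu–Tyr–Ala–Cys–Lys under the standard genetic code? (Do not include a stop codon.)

1024

Val: 4 codons.
Thr: 4 codons.
Glu: 2 codons.
Tyr: 2 codons.
Ala: 4 codons.
Cys: 2 codons.
Lys: 2 codons.
4 × 4 × 2 × 2 × 4 × 2 × 2 = 1024.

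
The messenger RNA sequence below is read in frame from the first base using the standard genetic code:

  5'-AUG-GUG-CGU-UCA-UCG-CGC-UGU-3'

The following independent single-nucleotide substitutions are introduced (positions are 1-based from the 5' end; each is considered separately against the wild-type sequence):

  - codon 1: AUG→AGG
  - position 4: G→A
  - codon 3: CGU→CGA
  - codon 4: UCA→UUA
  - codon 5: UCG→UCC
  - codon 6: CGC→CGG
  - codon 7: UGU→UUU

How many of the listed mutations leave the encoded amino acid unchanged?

Codon 1: AUG (Met) → AGG (Arg) — missense.
Codon 2: GUG (Val) → AUG (Met) — missense.
Codon 3: CGU (Arg) → CGA (Arg) — synonymous.
Codon 4: UCA (Ser) → UUA (Leu) — missense.
Codon 5: UCG (Ser) → UCC (Ser) — synonymous.
Codon 6: CGC (Arg) → CGG (Arg) — synonymous.
Codon 7: UGU (Cys) → UUU (Phe) — missense.
Synonymous: 3 of 7.

3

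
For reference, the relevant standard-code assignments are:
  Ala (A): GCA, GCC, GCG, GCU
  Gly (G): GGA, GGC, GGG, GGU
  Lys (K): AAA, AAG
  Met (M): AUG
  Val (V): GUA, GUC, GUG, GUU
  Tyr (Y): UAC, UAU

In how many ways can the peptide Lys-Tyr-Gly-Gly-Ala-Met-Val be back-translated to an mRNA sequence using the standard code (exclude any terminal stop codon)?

1024

Lys: 2 codons.
Tyr: 2 codons.
Gly: 4 codons.
Gly: 4 codons.
Ala: 4 codons.
Met: 1 codon.
Val: 4 codons.
2 × 2 × 4 × 4 × 4 × 1 × 4 = 1024.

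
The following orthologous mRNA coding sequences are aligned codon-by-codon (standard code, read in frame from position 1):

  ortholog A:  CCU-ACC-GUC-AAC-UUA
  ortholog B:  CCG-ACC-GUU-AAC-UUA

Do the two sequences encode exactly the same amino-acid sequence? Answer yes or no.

Codon 1: CCU Pro / CCG Pro — synonymous.
Codon 2: ACC Thr / ACC Thr — identical.
Codon 3: GUC Val / GUU Val — synonymous.
Codon 4: AAC Asn / AAC Asn — identical.
Codon 5: UUA Leu / UUA Leu — identical.
Nonsynonymous differences: 0 → same protein.

yes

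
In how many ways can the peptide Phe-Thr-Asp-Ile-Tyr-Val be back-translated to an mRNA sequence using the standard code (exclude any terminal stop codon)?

384

Phe: 2 codons.
Thr: 4 codons.
Asp: 2 codons.
Ile: 3 codons.
Tyr: 2 codons.
Val: 4 codons.
2 × 4 × 2 × 3 × 2 × 4 = 384.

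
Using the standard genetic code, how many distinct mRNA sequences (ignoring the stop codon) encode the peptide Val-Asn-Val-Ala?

Val: 4 codons.
Asn: 2 codons.
Val: 4 codons.
Ala: 4 codons.
4 × 2 × 4 × 4 = 128.

128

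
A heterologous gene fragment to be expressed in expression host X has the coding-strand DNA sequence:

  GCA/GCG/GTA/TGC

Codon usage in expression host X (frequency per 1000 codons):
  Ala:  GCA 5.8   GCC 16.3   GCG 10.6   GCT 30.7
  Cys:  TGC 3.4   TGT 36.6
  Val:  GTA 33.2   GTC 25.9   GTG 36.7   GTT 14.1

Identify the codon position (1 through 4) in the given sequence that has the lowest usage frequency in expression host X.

4

Codon 1 GCA (Ala): 5.8 per 1000.
Codon 2 GCG (Ala): 10.6 per 1000.
Codon 3 GTA (Val): 33.2 per 1000.
Codon 4 TGC (Cys): 3.4 per 1000.
Lowest frequency is 3.4 at codon 4.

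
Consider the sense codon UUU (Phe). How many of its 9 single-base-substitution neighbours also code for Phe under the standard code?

1

Position 1: none → 0 synonymous.
Position 2: none → 0 synonymous.
Position 3: UUC → 1 synonymous.
Total: 0 + 0 + 1 = 1.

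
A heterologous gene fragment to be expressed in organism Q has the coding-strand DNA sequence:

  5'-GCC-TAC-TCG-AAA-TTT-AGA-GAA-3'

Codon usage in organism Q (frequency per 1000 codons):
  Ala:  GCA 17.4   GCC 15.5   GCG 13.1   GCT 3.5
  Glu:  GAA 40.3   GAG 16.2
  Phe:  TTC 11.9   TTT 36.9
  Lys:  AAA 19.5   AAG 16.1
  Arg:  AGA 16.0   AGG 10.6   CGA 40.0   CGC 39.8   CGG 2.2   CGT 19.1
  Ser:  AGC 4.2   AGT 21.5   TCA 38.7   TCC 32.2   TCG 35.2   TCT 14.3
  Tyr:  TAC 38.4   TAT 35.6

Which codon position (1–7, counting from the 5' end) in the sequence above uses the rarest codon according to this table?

1

Codon 1 GCC (Ala): 15.5 per 1000.
Codon 2 TAC (Tyr): 38.4 per 1000.
Codon 3 TCG (Ser): 35.2 per 1000.
Codon 4 AAA (Lys): 19.5 per 1000.
Codon 5 TTT (Phe): 36.9 per 1000.
Codon 6 AGA (Arg): 16.0 per 1000.
Codon 7 GAA (Glu): 40.3 per 1000.
Lowest frequency is 15.5 at codon 1.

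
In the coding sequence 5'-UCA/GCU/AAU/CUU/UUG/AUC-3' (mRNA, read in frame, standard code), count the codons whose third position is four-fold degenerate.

3

Codon 1 UCA (Ser): third position 4-fold.
Codon 2 GCU (Ala): third position 4-fold.
Codon 3 AAU (Asn): third position 2-fold.
Codon 4 CUU (Leu): third position 4-fold.
Codon 5 UUG (Leu): third position 2-fold.
Codon 6 AUC (Ile): third position 3-fold.
Four-fold degenerate third positions: 3.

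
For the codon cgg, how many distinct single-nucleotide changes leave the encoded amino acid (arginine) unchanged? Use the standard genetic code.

4

Position 1: AGG → 1 synonymous.
Position 2: none → 0 synonymous.
Position 3: CGU, CGC, CGA → 3 synonymous.
Total: 1 + 0 + 3 = 4.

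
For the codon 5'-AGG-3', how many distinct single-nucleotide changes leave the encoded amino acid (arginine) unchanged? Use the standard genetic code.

Position 1: CGG → 1 synonymous.
Position 2: none → 0 synonymous.
Position 3: AGA → 1 synonymous.
Total: 1 + 0 + 1 = 2.

2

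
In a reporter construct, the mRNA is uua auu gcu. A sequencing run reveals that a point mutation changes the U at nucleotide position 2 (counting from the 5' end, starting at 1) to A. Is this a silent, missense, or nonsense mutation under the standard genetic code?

nonsense

Position 2 falls in codon 1: UUA → Leu.
After the substitution the codon is UAA → Stop.
The new codon is a stop codon, so this is a nonsense mutation.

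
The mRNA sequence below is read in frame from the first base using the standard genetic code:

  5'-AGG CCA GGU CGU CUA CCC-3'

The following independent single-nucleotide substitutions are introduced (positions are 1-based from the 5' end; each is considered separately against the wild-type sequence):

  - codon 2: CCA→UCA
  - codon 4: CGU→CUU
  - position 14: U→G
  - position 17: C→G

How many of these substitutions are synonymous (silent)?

Codon 2: CCA (Pro) → UCA (Ser) — missense.
Codon 4: CGU (Arg) → CUU (Leu) — missense.
Codon 5: CUA (Leu) → CGA (Arg) — missense.
Codon 6: CCC (Pro) → CGC (Arg) — missense.
Synonymous: 0 of 4.

0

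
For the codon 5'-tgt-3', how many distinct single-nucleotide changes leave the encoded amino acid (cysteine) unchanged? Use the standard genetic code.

Position 1: none → 0 synonymous.
Position 2: none → 0 synonymous.
Position 3: TGC → 1 synonymous.
Total: 0 + 0 + 1 = 1.

1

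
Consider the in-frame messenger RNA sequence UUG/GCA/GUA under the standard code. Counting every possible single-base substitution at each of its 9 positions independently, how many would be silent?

Codon 1 (UUG, Leu): 2 synonymous substitutions.
Codon 2 (GCA, Ala): 3 synonymous substitutions.
Codon 3 (GUA, Val): 3 synonymous substitutions.
Total: 2 + 3 + 3 = 8.

8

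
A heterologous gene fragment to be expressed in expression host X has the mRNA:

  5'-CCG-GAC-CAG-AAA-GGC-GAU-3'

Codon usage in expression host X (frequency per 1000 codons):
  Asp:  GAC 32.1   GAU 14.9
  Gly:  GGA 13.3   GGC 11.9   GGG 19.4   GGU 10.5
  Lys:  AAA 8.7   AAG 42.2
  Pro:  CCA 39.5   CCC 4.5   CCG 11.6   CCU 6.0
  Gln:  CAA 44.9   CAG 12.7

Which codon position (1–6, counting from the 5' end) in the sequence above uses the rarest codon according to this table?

Codon 1 CCG (Pro): 11.6 per 1000.
Codon 2 GAC (Asp): 32.1 per 1000.
Codon 3 CAG (Gln): 12.7 per 1000.
Codon 4 AAA (Lys): 8.7 per 1000.
Codon 5 GGC (Gly): 11.9 per 1000.
Codon 6 GAU (Asp): 14.9 per 1000.
Lowest frequency is 8.7 at codon 4.

4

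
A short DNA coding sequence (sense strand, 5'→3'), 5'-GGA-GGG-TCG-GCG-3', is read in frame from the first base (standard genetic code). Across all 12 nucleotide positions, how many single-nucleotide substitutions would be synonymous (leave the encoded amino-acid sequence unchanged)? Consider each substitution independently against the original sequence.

Codon 1 (GGA, Gly): 3 synonymous substitutions.
Codon 2 (GGG, Gly): 3 synonymous substitutions.
Codon 3 (TCG, Ser): 3 synonymous substitutions.
Codon 4 (GCG, Ala): 3 synonymous substitutions.
Total: 3 + 3 + 3 + 3 = 12.

12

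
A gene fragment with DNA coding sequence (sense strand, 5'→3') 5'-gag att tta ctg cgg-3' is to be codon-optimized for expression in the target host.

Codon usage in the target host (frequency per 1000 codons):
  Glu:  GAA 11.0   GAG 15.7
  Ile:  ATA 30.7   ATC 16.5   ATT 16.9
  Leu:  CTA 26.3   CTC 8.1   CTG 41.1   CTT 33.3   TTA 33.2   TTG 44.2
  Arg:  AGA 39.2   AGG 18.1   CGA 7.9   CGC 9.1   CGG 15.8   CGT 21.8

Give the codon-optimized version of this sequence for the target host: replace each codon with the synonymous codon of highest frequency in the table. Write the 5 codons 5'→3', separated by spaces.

GAG ATA TTG TTG AGA

Codon 1 (Glu): best is GAG at 15.7.
Codon 2 (Ile): best is ATA at 30.7.
Codon 3 (Leu): best is TTG at 44.2.
Codon 4 (Leu): best is TTG at 44.2.
Codon 5 (Arg): best is AGA at 39.2.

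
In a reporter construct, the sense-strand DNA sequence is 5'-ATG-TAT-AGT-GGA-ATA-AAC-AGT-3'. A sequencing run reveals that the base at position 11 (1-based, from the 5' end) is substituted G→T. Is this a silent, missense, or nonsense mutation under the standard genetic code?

missense

Position 11 falls in codon 4: GGA → Gly.
After the substitution the codon is GTA → Val.
Gly ≠ Val, so this is a missense mutation.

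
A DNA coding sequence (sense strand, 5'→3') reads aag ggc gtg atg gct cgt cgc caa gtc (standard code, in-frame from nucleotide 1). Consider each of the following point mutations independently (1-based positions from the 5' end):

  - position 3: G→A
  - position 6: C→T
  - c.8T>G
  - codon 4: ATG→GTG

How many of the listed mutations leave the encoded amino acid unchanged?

2

Codon 1: AAG (Lys) → AAA (Lys) — synonymous.
Codon 2: GGC (Gly) → GGT (Gly) — synonymous.
Codon 3: GTG (Val) → GGG (Gly) — missense.
Codon 4: ATG (Met) → GTG (Val) — missense.
Synonymous: 2 of 4.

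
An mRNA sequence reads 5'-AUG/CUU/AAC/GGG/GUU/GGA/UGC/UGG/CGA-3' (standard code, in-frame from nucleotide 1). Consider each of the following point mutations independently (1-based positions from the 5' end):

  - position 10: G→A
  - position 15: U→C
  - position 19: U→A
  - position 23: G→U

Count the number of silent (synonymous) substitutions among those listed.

Codon 4: GGG (Gly) → AGG (Arg) — missense.
Codon 5: GUU (Val) → GUC (Val) — synonymous.
Codon 7: UGC (Cys) → AGC (Ser) — missense.
Codon 8: UGG (Trp) → UUG (Leu) — missense.
Synonymous: 1 of 4.

1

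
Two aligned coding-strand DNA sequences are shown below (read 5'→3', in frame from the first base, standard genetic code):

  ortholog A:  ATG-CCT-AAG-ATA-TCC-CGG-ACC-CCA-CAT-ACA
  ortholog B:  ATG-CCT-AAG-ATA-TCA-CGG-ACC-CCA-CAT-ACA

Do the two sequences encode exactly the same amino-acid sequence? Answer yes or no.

Codon 1: ATG Met / ATG Met — identical.
Codon 2: CCT Pro / CCT Pro — identical.
Codon 3: AAG Lys / AAG Lys — identical.
Codon 4: ATA Ile / ATA Ile — identical.
Codon 5: TCC Ser / TCA Ser — synonymous.
Codon 6: CGG Arg / CGG Arg — identical.
Codon 7: ACC Thr / ACC Thr — identical.
Codon 8: CCA Pro / CCA Pro — identical.
Codon 9: CAT His / CAT His — identical.
Codon 10: ACA Thr / ACA Thr — identical.
Nonsynonymous differences: 0 → same protein.

yes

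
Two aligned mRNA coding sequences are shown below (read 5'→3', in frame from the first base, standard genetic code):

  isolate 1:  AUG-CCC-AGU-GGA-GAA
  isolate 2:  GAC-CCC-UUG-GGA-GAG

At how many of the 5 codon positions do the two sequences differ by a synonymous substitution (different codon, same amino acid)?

1

Codon 1: AUG Met / GAC Asp — nonsynonymous.
Codon 2: CCC Pro / CCC Pro — identical.
Codon 3: AGU Ser / UUG Leu — nonsynonymous.
Codon 4: GGA Gly / GGA Gly — identical.
Codon 5: GAA Glu / GAG Glu — synonymous.
Synonymous differences: 1.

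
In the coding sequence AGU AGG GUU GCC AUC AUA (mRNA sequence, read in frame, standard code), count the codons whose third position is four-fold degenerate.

2

Codon 1 AGU (Ser): third position 2-fold.
Codon 2 AGG (Arg): third position 2-fold.
Codon 3 GUU (Val): third position 4-fold.
Codon 4 GCC (Ala): third position 4-fold.
Codon 5 AUC (Ile): third position 3-fold.
Codon 6 AUA (Ile): third position 3-fold.
Four-fold degenerate third positions: 2.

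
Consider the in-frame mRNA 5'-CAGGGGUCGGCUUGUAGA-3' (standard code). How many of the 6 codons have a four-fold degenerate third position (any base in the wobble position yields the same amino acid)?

3

Codon 1 CAG (Gln): third position 2-fold.
Codon 2 GGG (Gly): third position 4-fold.
Codon 3 UCG (Ser): third position 4-fold.
Codon 4 GCU (Ala): third position 4-fold.
Codon 5 UGU (Cys): third position 2-fold.
Codon 6 AGA (Arg): third position 2-fold.
Four-fold degenerate third positions: 3.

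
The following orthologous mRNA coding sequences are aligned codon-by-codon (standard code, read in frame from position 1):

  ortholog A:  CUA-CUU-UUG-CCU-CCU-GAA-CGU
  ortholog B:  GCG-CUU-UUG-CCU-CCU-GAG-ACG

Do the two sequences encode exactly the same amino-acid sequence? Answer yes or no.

Codon 1: CUA Leu / GCG Ala — nonsynonymous.
Codon 2: CUU Leu / CUU Leu — identical.
Codon 3: UUG Leu / UUG Leu — identical.
Codon 4: CCU Pro / CCU Pro — identical.
Codon 5: CCU Pro / CCU Pro — identical.
Codon 6: GAA Glu / GAG Glu — synonymous.
Codon 7: CGU Arg / ACG Thr — nonsynonymous.
Nonsynonymous differences: 2 → different protein.

no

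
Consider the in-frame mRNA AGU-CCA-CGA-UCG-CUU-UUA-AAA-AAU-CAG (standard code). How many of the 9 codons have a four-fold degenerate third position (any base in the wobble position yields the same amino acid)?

4

Codon 1 AGU (Ser): third position 2-fold.
Codon 2 CCA (Pro): third position 4-fold.
Codon 3 CGA (Arg): third position 4-fold.
Codon 4 UCG (Ser): third position 4-fold.
Codon 5 CUU (Leu): third position 4-fold.
Codon 6 UUA (Leu): third position 2-fold.
Codon 7 AAA (Lys): third position 2-fold.
Codon 8 AAU (Asn): third position 2-fold.
Codon 9 CAG (Gln): third position 2-fold.
Four-fold degenerate third positions: 4.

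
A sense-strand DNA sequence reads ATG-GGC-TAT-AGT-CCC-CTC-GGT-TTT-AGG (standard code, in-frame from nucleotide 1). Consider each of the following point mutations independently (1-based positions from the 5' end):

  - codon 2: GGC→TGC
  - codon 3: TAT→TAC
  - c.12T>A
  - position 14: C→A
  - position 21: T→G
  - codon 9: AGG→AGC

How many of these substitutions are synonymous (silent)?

2

Codon 2: GGC (Gly) → TGC (Cys) — missense.
Codon 3: TAT (Tyr) → TAC (Tyr) — synonymous.
Codon 4: AGT (Ser) → AGA (Arg) — missense.
Codon 5: CCC (Pro) → CAC (His) — missense.
Codon 7: GGT (Gly) → GGG (Gly) — synonymous.
Codon 9: AGG (Arg) → AGC (Ser) — missense.
Synonymous: 2 of 6.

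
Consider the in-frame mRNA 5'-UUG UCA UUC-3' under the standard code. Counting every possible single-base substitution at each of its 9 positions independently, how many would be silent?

6

Codon 1 (UUG, Leu): 2 synonymous substitutions.
Codon 2 (UCA, Ser): 3 synonymous substitutions.
Codon 3 (UUC, Phe): 1 synonymous substitution.
Total: 2 + 3 + 1 = 6.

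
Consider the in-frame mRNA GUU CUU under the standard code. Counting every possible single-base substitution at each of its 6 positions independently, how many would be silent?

6

Codon 1 (GUU, Val): 3 synonymous substitutions.
Codon 2 (CUU, Leu): 3 synonymous substitutions.
Total: 3 + 3 = 6.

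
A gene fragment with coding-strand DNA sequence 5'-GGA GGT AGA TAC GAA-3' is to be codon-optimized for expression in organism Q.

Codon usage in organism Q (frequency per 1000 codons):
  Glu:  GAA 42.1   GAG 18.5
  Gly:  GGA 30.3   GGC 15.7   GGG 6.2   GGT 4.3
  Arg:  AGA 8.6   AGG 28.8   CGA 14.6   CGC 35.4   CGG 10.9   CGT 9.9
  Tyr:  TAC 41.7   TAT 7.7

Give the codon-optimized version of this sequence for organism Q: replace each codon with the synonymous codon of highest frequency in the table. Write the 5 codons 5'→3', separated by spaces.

Codon 1 (Gly): best is GGA at 30.3.
Codon 2 (Gly): best is GGA at 30.3.
Codon 3 (Arg): best is CGC at 35.4.
Codon 4 (Tyr): best is TAC at 41.7.
Codon 5 (Glu): best is GAA at 42.1.

GGA GGA CGC TAC GAA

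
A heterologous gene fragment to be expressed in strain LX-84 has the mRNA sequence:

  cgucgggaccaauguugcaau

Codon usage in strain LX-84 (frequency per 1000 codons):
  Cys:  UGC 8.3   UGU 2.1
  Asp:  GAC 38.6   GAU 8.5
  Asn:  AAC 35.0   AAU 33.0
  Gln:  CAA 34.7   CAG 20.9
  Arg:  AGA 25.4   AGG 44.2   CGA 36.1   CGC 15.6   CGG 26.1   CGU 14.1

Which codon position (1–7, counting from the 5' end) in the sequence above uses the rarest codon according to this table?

5

Codon 1 CGU (Arg): 14.1 per 1000.
Codon 2 CGG (Arg): 26.1 per 1000.
Codon 3 GAC (Asp): 38.6 per 1000.
Codon 4 CAA (Gln): 34.7 per 1000.
Codon 5 UGU (Cys): 2.1 per 1000.
Codon 6 UGC (Cys): 8.3 per 1000.
Codon 7 AAU (Asn): 33.0 per 1000.
Lowest frequency is 2.1 at codon 5.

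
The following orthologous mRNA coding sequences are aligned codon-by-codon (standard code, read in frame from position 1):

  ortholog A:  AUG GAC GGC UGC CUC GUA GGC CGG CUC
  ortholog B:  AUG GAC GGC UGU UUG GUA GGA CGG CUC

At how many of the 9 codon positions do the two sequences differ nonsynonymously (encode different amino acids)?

Codon 1: AUG Met / AUG Met — identical.
Codon 2: GAC Asp / GAC Asp — identical.
Codon 3: GGC Gly / GGC Gly — identical.
Codon 4: UGC Cys / UGU Cys — synonymous.
Codon 5: CUC Leu / UUG Leu — synonymous.
Codon 6: GUA Val / GUA Val — identical.
Codon 7: GGC Gly / GGA Gly — synonymous.
Codon 8: CGG Arg / CGG Arg — identical.
Codon 9: CUC Leu / CUC Leu — identical.
Nonsynonymous differences: 0.

0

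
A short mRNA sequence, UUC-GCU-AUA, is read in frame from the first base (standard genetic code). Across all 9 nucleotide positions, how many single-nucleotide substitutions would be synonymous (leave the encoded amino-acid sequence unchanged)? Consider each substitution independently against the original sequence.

Codon 1 (UUC, Phe): 1 synonymous substitution.
Codon 2 (GCU, Ala): 3 synonymous substitutions.
Codon 3 (AUA, Ile): 2 synonymous substitutions.
Total: 1 + 3 + 2 = 6.

6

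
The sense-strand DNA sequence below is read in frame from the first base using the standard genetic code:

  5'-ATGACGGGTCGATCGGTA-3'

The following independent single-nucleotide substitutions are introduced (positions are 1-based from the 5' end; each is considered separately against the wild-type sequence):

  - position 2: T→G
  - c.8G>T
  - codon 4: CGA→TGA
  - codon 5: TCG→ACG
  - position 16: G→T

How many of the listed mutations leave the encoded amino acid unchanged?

0

Codon 1: ATG (Met) → AGG (Arg) — missense.
Codon 3: GGT (Gly) → GTT (Val) — missense.
Codon 4: CGA (Arg) → TGA (Stop) — nonsense.
Codon 5: TCG (Ser) → ACG (Thr) — missense.
Codon 6: GTA (Val) → TTA (Leu) — missense.
Synonymous: 0 of 5.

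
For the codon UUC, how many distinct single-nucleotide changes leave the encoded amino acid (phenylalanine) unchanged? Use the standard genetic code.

1

Position 1: none → 0 synonymous.
Position 2: none → 0 synonymous.
Position 3: UUU → 1 synonymous.
Total: 0 + 0 + 1 = 1.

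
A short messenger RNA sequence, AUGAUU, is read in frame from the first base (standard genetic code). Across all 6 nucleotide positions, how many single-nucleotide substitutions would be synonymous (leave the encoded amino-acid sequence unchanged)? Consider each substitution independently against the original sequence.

Codon 1 (AUG, Met): 0 synonymous substitutions.
Codon 2 (AUU, Ile): 2 synonymous substitutions.
Total: 0 + 2 = 2.

2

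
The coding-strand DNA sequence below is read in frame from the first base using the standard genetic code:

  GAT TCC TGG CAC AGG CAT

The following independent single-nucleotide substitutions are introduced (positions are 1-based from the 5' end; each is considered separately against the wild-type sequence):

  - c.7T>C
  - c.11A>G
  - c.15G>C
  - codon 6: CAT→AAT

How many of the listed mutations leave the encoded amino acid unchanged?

Codon 3: TGG (Trp) → CGG (Arg) — missense.
Codon 4: CAC (His) → CGC (Arg) — missense.
Codon 5: AGG (Arg) → AGC (Ser) — missense.
Codon 6: CAT (His) → AAT (Asn) — missense.
Synonymous: 0 of 4.

0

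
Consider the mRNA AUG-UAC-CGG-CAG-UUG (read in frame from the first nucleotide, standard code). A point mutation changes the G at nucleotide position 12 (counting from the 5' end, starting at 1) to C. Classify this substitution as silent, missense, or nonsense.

Position 12 falls in codon 4: CAG → Gln.
After the substitution the codon is CAC → His.
Gln ≠ His, so this is a missense mutation.

missense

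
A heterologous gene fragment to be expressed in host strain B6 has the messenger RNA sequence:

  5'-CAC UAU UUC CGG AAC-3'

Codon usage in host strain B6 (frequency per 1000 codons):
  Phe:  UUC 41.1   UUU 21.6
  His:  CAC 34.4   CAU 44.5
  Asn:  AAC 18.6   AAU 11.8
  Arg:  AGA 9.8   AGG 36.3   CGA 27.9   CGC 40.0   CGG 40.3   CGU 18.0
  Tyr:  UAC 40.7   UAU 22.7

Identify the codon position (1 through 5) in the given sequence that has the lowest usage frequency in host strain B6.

Codon 1 CAC (His): 34.4 per 1000.
Codon 2 UAU (Tyr): 22.7 per 1000.
Codon 3 UUC (Phe): 41.1 per 1000.
Codon 4 CGG (Arg): 40.3 per 1000.
Codon 5 AAC (Asn): 18.6 per 1000.
Lowest frequency is 18.6 at codon 5.

5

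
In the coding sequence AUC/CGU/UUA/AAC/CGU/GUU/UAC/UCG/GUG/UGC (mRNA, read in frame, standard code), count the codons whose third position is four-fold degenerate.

Codon 1 AUC (Ile): third position 3-fold.
Codon 2 CGU (Arg): third position 4-fold.
Codon 3 UUA (Leu): third position 2-fold.
Codon 4 AAC (Asn): third position 2-fold.
Codon 5 CGU (Arg): third position 4-fold.
Codon 6 GUU (Val): third position 4-fold.
Codon 7 UAC (Tyr): third position 2-fold.
Codon 8 UCG (Ser): third position 4-fold.
Codon 9 GUG (Val): third position 4-fold.
Codon 10 UGC (Cys): third position 2-fold.
Four-fold degenerate third positions: 5.

5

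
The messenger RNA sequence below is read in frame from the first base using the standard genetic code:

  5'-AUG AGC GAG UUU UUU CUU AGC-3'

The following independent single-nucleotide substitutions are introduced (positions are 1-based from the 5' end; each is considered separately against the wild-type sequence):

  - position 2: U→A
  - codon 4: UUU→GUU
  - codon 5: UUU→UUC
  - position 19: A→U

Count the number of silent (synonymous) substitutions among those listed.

Codon 1: AUG (Met) → AAG (Lys) — missense.
Codon 4: UUU (Phe) → GUU (Val) — missense.
Codon 5: UUU (Phe) → UUC (Phe) — synonymous.
Codon 7: AGC (Ser) → UGC (Cys) — missense.
Synonymous: 1 of 4.

1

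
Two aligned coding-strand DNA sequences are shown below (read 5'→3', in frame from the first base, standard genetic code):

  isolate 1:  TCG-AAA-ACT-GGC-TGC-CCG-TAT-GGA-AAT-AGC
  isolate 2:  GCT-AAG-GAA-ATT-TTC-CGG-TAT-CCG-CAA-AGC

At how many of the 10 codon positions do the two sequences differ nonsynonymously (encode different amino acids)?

7

Codon 1: TCG Ser / GCT Ala — nonsynonymous.
Codon 2: AAA Lys / AAG Lys — synonymous.
Codon 3: ACT Thr / GAA Glu — nonsynonymous.
Codon 4: GGC Gly / ATT Ile — nonsynonymous.
Codon 5: TGC Cys / TTC Phe — nonsynonymous.
Codon 6: CCG Pro / CGG Arg — nonsynonymous.
Codon 7: TAT Tyr / TAT Tyr — identical.
Codon 8: GGA Gly / CCG Pro — nonsynonymous.
Codon 9: AAT Asn / CAA Gln — nonsynonymous.
Codon 10: AGC Ser / AGC Ser — identical.
Nonsynonymous differences: 7.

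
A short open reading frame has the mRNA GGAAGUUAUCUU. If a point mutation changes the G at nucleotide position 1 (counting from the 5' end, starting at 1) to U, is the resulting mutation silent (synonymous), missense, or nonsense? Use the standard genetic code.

nonsense

Position 1 falls in codon 1: GGA → Gly.
After the substitution the codon is UGA → Stop.
The new codon is a stop codon, so this is a nonsense mutation.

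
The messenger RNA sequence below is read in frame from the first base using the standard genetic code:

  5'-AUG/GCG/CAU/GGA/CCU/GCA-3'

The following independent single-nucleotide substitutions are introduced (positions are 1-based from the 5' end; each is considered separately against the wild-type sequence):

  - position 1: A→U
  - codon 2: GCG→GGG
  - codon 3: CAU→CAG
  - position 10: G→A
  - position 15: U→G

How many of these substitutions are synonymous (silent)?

Codon 1: AUG (Met) → UUG (Leu) — missense.
Codon 2: GCG (Ala) → GGG (Gly) — missense.
Codon 3: CAU (His) → CAG (Gln) — missense.
Codon 4: GGA (Gly) → AGA (Arg) — missense.
Codon 5: CCU (Pro) → CCG (Pro) — synonymous.
Synonymous: 1 of 5.

1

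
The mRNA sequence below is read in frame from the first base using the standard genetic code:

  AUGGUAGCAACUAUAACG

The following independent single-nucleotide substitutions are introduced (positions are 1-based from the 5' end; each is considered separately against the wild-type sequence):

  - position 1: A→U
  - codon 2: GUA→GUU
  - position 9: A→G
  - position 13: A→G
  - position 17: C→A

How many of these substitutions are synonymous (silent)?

2

Codon 1: AUG (Met) → UUG (Leu) — missense.
Codon 2: GUA (Val) → GUU (Val) — synonymous.
Codon 3: GCA (Ala) → GCG (Ala) — synonymous.
Codon 5: AUA (Ile) → GUA (Val) — missense.
Codon 6: ACG (Thr) → AAG (Lys) — missense.
Synonymous: 2 of 5.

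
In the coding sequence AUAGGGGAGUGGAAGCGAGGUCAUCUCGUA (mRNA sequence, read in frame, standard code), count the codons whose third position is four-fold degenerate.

Codon 1 AUA (Ile): third position 3-fold.
Codon 2 GGG (Gly): third position 4-fold.
Codon 3 GAG (Glu): third position 2-fold.
Codon 4 UGG (Trp): third position 1-fold.
Codon 5 AAG (Lys): third position 2-fold.
Codon 6 CGA (Arg): third position 4-fold.
Codon 7 GGU (Gly): third position 4-fold.
Codon 8 CAU (His): third position 2-fold.
Codon 9 CUC (Leu): third position 4-fold.
Codon 10 GUA (Val): third position 4-fold.
Four-fold degenerate third positions: 5.

5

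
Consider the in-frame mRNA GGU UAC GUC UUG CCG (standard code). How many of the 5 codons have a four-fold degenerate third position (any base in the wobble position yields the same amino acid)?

Codon 1 GGU (Gly): third position 4-fold.
Codon 2 UAC (Tyr): third position 2-fold.
Codon 3 GUC (Val): third position 4-fold.
Codon 4 UUG (Leu): third position 2-fold.
Codon 5 CCG (Pro): third position 4-fold.
Four-fold degenerate third positions: 3.

3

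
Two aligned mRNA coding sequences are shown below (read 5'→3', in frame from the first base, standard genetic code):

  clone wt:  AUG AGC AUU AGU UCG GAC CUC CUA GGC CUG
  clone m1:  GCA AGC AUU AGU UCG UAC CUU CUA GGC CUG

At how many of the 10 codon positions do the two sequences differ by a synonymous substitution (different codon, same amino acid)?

Codon 1: AUG Met / GCA Ala — nonsynonymous.
Codon 2: AGC Ser / AGC Ser — identical.
Codon 3: AUU Ile / AUU Ile — identical.
Codon 4: AGU Ser / AGU Ser — identical.
Codon 5: UCG Ser / UCG Ser — identical.
Codon 6: GAC Asp / UAC Tyr — nonsynonymous.
Codon 7: CUC Leu / CUU Leu — synonymous.
Codon 8: CUA Leu / CUA Leu — identical.
Codon 9: GGC Gly / GGC Gly — identical.
Codon 10: CUG Leu / CUG Leu — identical.
Synonymous differences: 1.

1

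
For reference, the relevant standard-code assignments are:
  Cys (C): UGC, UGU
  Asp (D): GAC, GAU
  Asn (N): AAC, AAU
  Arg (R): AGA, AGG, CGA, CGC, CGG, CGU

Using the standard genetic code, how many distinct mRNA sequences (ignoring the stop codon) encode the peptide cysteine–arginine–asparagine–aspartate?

48

Cys: 2 codons.
Arg: 6 codons.
Asn: 2 codons.
Asp: 2 codons.
2 × 6 × 2 × 2 = 48.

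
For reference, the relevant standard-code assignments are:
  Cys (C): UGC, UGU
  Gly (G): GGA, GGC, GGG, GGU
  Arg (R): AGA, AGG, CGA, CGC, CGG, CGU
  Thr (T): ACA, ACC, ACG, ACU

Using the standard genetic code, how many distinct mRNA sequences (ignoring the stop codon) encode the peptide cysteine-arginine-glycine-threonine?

192

Cys: 2 codons.
Arg: 6 codons.
Gly: 4 codons.
Thr: 4 codons.
2 × 6 × 4 × 4 = 192.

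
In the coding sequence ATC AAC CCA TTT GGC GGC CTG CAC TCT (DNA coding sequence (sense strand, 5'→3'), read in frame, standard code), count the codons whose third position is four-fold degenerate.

Codon 1 ATC (Ile): third position 3-fold.
Codon 2 AAC (Asn): third position 2-fold.
Codon 3 CCA (Pro): third position 4-fold.
Codon 4 TTT (Phe): third position 2-fold.
Codon 5 GGC (Gly): third position 4-fold.
Codon 6 GGC (Gly): third position 4-fold.
Codon 7 CTG (Leu): third position 4-fold.
Codon 8 CAC (His): third position 2-fold.
Codon 9 TCT (Ser): third position 4-fold.
Four-fold degenerate third positions: 5.

5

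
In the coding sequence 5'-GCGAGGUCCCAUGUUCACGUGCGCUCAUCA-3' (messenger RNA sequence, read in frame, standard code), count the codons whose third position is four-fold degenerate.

Codon 1 GCG (Ala): third position 4-fold.
Codon 2 AGG (Arg): third position 2-fold.
Codon 3 UCC (Ser): third position 4-fold.
Codon 4 CAU (His): third position 2-fold.
Codon 5 GUU (Val): third position 4-fold.
Codon 6 CAC (His): third position 2-fold.
Codon 7 GUG (Val): third position 4-fold.
Codon 8 CGC (Arg): third position 4-fold.
Codon 9 UCA (Ser): third position 4-fold.
Codon 10 UCA (Ser): third position 4-fold.
Four-fold degenerate third positions: 7.

7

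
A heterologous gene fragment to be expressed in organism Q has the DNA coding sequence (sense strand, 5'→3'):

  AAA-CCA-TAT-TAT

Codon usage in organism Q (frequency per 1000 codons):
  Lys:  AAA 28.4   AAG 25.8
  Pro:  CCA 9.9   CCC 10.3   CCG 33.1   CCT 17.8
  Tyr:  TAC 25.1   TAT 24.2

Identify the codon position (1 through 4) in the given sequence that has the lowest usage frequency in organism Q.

2

Codon 1 AAA (Lys): 28.4 per 1000.
Codon 2 CCA (Pro): 9.9 per 1000.
Codon 3 TAT (Tyr): 24.2 per 1000.
Codon 4 TAT (Tyr): 24.2 per 1000.
Lowest frequency is 9.9 at codon 2.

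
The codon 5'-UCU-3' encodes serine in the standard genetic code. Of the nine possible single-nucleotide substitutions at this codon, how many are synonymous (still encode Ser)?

Position 1: none → 0 synonymous.
Position 2: none → 0 synonymous.
Position 3: UCC, UCA, UCG → 3 synonymous.
Total: 0 + 0 + 3 = 3.

3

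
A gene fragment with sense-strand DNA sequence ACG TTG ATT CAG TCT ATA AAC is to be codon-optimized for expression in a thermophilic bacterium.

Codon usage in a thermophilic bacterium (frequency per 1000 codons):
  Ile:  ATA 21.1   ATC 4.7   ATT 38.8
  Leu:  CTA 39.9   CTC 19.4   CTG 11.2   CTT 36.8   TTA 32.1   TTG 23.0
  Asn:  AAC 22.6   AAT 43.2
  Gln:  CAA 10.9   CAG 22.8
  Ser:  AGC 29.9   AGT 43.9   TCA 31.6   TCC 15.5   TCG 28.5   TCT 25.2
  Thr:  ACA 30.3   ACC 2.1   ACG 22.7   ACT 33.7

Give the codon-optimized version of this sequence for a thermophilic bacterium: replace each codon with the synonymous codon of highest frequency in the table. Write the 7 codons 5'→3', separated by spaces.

Codon 1 (Thr): best is ACT at 33.7.
Codon 2 (Leu): best is CTA at 39.9.
Codon 3 (Ile): best is ATT at 38.8.
Codon 4 (Gln): best is CAG at 22.8.
Codon 5 (Ser): best is AGT at 43.9.
Codon 6 (Ile): best is ATT at 38.8.
Codon 7 (Asn): best is AAT at 43.2.

ACT CTA ATT CAG AGT ATT AAT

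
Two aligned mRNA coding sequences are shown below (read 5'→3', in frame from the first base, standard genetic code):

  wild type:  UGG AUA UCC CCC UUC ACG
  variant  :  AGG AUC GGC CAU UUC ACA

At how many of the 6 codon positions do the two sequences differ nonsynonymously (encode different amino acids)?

3

Codon 1: UGG Trp / AGG Arg — nonsynonymous.
Codon 2: AUA Ile / AUC Ile — synonymous.
Codon 3: UCC Ser / GGC Gly — nonsynonymous.
Codon 4: CCC Pro / CAU His — nonsynonymous.
Codon 5: UUC Phe / UUC Phe — identical.
Codon 6: ACG Thr / ACA Thr — synonymous.
Nonsynonymous differences: 3.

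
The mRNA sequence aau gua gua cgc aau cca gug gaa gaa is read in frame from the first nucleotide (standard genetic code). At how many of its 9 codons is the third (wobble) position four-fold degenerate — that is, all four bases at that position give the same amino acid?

5

Codon 1 AAU (Asn): third position 2-fold.
Codon 2 GUA (Val): third position 4-fold.
Codon 3 GUA (Val): third position 4-fold.
Codon 4 CGC (Arg): third position 4-fold.
Codon 5 AAU (Asn): third position 2-fold.
Codon 6 CCA (Pro): third position 4-fold.
Codon 7 GUG (Val): third position 4-fold.
Codon 8 GAA (Glu): third position 2-fold.
Codon 9 GAA (Glu): third position 2-fold.
Four-fold degenerate third positions: 5.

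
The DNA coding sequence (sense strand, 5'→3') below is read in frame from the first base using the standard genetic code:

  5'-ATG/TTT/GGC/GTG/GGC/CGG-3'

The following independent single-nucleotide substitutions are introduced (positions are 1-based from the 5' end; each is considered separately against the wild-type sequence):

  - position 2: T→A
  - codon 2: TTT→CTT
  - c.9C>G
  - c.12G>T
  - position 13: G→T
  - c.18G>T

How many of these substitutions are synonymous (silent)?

3

Codon 1: ATG (Met) → AAG (Lys) — missense.
Codon 2: TTT (Phe) → CTT (Leu) — missense.
Codon 3: GGC (Gly) → GGG (Gly) — synonymous.
Codon 4: GTG (Val) → GTT (Val) — synonymous.
Codon 5: GGC (Gly) → TGC (Cys) — missense.
Codon 6: CGG (Arg) → CGT (Arg) — synonymous.
Synonymous: 3 of 6.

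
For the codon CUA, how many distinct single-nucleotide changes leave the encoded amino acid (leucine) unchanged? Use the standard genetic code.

4

Position 1: UUA → 1 synonymous.
Position 2: none → 0 synonymous.
Position 3: CUU, CUC, CUG → 3 synonymous.
Total: 1 + 0 + 3 = 4.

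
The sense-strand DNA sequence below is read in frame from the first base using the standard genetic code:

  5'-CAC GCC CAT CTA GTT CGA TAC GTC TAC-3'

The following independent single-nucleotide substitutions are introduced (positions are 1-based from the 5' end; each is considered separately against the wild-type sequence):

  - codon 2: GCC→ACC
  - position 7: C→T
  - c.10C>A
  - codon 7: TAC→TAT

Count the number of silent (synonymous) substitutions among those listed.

1

Codon 2: GCC (Ala) → ACC (Thr) — missense.
Codon 3: CAT (His) → TAT (Tyr) — missense.
Codon 4: CTA (Leu) → ATA (Ile) — missense.
Codon 7: TAC (Tyr) → TAT (Tyr) — synonymous.
Synonymous: 1 of 4.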